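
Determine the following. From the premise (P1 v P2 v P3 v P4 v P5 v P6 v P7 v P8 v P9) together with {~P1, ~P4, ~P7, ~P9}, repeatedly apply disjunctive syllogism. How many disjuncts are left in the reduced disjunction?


Original disjuncts (9): P1, P2, P3, P4, P5, P6, P7, P8, P9
Negated (eliminate): ~P1, ~P4, ~P7, ~P9
Remaining disjuncts: P2, P3, P5, P6, P8
Count = 9 - 4 = 5

5


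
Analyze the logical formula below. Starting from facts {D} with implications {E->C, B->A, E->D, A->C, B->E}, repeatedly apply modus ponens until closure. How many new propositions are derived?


Initial facts: {D}
Apply modus ponens to closure:
  (no implication fires)
Final known: {D}
New propositions: {(none)}
Count = 0

0


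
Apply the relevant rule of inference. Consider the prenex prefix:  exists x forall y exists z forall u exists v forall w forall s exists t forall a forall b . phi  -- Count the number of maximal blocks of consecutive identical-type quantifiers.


Quantifier-type sequence: E A E A E A A E A A  (A=forall, E=exists)
Group into maximal same-type runs:
  Ex1 | Ax1 | Ex1 | Ax1 | Ex1 | Ax2 | Ex1 | Ax2
Number of blocks = 8

8


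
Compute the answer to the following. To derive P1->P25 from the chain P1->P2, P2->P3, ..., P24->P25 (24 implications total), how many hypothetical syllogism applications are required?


With 24 implications in a chain connecting 25 propositions:
P1->P2, P2->P3, ..., P24->P25
Steps needed = (number of implications) - 1 = 24 - 1 = 23

23


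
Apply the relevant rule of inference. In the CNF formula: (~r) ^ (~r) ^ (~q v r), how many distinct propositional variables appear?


Identify each variable that appears in the formula.
Variables found: q, r
Count = 2

2


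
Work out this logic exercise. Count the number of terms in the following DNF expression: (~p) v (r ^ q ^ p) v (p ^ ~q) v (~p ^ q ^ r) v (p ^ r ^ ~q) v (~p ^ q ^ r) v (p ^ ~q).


A DNF formula is a disjunction of terms (conjunctions).
Terms are separated by v.
Counting the disjuncts: 7 terms.

7


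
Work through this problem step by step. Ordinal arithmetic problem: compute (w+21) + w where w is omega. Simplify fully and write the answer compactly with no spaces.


Compute (w+21) + w.
Ordinal + is associative but NOT commutative; for finite n>0, n + w = w but w + n stays w+n.
(w+21) + w = w + (21+w) = w + w = w*2 (the finite tail 21 is absorbed by the right w).
Result = w*2

w*2


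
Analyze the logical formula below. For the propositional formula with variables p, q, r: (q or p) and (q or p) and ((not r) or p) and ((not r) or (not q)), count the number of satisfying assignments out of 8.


Evaluate all 8 assignments for p, q, r:
p=0, q=0, r=0: 0
p=0, q=0, r=1: 0
p=0, q=1, r=0: 1
p=0, q=1, r=1: 0
p=1, q=0, r=0: 1
p=1, q=0, r=1: 1
p=1, q=1, r=0: 1
p=1, q=1, r=1: 0
Satisfying count = 4

4


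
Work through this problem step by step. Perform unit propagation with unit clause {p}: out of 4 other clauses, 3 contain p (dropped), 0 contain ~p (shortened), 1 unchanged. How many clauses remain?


Satisfied (removed): 3
Shortened (remain): 0
Unchanged (remain): 1
Remaining = 0 + 1 = 1

1


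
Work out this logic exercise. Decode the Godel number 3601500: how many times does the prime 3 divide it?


Factorize 3601500 by dividing by 3 repeatedly.
Division steps: 3 divides 3601500 exactly 1 time(s).
Exponent of 3 = 1

1


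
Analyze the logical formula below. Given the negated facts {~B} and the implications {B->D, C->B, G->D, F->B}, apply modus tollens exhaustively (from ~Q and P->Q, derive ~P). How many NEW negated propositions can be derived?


Initial negated facts: {~B}
Apply modus tollens to closure:
  ~B and C->B  =>  ~C
  ~B and F->B  =>  ~F
Final negated: {~B, ~C, ~F}
New negations: {~C, ~F}
Count = 2

2


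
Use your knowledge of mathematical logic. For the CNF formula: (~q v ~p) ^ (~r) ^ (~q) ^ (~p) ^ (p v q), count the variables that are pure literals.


Check each variable for pure literal status:
p: mixed (not pure)
q: mixed (not pure)
r: pure negative
Pure literal count = 1

1


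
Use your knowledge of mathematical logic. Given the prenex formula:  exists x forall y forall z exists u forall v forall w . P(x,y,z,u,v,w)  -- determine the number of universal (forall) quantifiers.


Quantifier prefix: exists x forall y forall z exists u forall v forall w
Mark each quantifier type:
  E U U E U U
Universal count = 4, Existential count = 2
Asked for universal (forall) quantifiers: 4

4


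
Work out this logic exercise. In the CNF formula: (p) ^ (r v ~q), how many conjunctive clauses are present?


A CNF formula is a conjunction of clauses.
Clauses are separated by ^.
Counting the conjuncts: 2 clauses.

2


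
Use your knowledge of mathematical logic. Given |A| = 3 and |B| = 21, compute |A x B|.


The Cartesian product A x B contains all ordered pairs (a, b).
|A x B| = |A| * |B| = 3 * 21 = 63

63


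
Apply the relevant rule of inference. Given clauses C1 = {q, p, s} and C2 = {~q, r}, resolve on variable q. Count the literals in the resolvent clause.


Remove q from C1 and ~q from C2.
C1 remainder: {p, s}
C2 remainder: {r}
Union (resolvent): {p, r, s}
Resolvent has 3 literal(s).

3


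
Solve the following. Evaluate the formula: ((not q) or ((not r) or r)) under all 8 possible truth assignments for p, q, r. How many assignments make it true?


Check all 8 assignments:
p=0, q=0, r=0: 1
p=0, q=0, r=1: 1
p=0, q=1, r=0: 1
p=0, q=1, r=1: 1
p=1, q=0, r=0: 1
p=1, q=0, r=1: 1
p=1, q=1, r=0: 1
p=1, q=1, r=1: 1
Count of True = 8

8


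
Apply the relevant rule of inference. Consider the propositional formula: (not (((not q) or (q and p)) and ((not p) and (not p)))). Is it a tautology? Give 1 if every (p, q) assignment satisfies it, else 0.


Check all 4 assignments:
p=0, q=0: 0
p=0, q=1: 1
p=1, q=0: 1
p=1, q=1: 1
Satisfying count = 3/4.
Tautology iff count = 4: no.

0


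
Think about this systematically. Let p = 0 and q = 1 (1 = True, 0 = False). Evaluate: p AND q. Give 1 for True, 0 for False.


p = 0, q = 1
Operation: p AND q
Evaluate: 0 AND 1 = 0

0


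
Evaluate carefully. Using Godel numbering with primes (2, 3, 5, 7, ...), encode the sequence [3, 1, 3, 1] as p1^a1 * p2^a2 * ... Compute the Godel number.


Encode each element as an exponent of the corresponding prime:
  2^3 = 8
  3^1 = 3
  5^3 = 125
  7^1 = 7
Product = 8 * 3 * 125 * 7 = 21000

21000


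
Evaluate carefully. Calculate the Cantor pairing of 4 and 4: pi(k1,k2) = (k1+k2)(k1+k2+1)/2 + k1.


k1 + k2 = 8
(k1+k2)(k1+k2+1)/2 = 8 * 9 / 2 = 36
pi = 36 + 4 = 40

40


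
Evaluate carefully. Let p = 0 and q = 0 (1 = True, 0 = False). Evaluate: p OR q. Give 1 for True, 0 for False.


p = 0, q = 0
Operation: p OR q
Evaluate: 0 OR 0 = 0

0


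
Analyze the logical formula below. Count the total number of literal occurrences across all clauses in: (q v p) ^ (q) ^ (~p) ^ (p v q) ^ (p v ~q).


Counting literals in each clause:
Clause 1: 2 literal(s)
Clause 2: 1 literal(s)
Clause 3: 1 literal(s)
Clause 4: 2 literal(s)
Clause 5: 2 literal(s)
Total = 8

8


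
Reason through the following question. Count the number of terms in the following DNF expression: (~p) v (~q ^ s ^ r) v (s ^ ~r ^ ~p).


A DNF formula is a disjunction of terms (conjunctions).
Terms are separated by v.
Counting the disjuncts: 3 terms.

3


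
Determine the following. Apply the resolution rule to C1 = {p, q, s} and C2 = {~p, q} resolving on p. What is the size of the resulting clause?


Remove p from C1 and ~p from C2.
C1 remainder: {q, s}
C2 remainder: {q}
Union (resolvent): {q, s}
Resolvent has 2 literal(s).

2


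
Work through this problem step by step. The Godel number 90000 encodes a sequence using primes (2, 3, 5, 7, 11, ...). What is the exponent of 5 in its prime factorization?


Factorize 90000 by dividing by 5 repeatedly.
Division steps: 5 divides 90000 exactly 4 time(s).
Exponent of 5 = 4

4


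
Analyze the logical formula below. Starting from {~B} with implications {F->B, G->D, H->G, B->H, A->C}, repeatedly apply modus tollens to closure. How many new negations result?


Initial negated facts: {~B}
Apply modus tollens to closure:
  ~B and F->B  =>  ~F
Final negated: {~B, ~F}
New negations: {~F}
Count = 1

1


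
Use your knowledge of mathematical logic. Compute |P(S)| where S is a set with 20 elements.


The power set of a set with n elements has 2^n elements.
|P(S)| = 2^20 = 1048576

1048576


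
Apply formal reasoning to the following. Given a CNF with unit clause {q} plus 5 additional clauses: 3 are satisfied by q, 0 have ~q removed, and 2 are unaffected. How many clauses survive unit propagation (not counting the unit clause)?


Satisfied (removed): 3
Shortened (remain): 0
Unchanged (remain): 2
Remaining = 0 + 2 = 2

2


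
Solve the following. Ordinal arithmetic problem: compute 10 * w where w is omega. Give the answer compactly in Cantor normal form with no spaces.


Compute 10 * w.
Ordinal * is associative and left-distributive over +, but NOT commutative; for finite n>1, n*w = w but w*n stays w*n.
For finite n>0, n * w = sup{n*k : k<w} = w. So 10 * w = w.
Result = w

w


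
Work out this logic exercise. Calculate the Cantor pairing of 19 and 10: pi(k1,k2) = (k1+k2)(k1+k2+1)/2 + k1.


k1 + k2 = 29
(k1+k2)(k1+k2+1)/2 = 29 * 30 / 2 = 435
pi = 435 + 19 = 454

454


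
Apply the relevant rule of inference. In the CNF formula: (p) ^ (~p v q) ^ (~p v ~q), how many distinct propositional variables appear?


Identify each variable that appears in the formula.
Variables found: p, q
Count = 2

2


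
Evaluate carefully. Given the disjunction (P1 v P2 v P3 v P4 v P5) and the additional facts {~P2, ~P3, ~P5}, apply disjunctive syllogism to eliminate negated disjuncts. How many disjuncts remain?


Original disjuncts (5): P1, P2, P3, P4, P5
Negated (eliminate): ~P2, ~P3, ~P5
Remaining disjuncts: P1, P4
Count = 5 - 3 = 2

2


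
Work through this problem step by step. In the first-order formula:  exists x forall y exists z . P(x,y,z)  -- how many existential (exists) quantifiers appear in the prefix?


Quantifier prefix: exists x forall y exists z
Mark each quantifier type:
  E U E
Universal count = 1, Existential count = 2
Asked for existential (exists) quantifiers: 2

2


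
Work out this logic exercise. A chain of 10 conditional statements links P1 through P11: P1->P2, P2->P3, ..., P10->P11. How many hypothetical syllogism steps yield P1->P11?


With 10 implications in a chain connecting 11 propositions:
P1->P2, P2->P3, ..., P10->P11
Steps needed = (number of implications) - 1 = 10 - 1 = 9

9


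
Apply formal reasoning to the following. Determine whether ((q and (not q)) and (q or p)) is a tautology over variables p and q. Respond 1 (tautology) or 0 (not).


Check all 4 assignments:
p=0, q=0: 0
p=0, q=1: 0
p=1, q=0: 0
p=1, q=1: 0
Satisfying count = 0/4.
Tautology iff count = 4: no.

0


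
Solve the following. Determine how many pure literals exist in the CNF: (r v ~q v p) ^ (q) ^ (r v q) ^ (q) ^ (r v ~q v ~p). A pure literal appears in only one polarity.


Check each variable for pure literal status:
p: mixed (not pure)
q: mixed (not pure)
r: pure positive
Pure literal count = 1

1


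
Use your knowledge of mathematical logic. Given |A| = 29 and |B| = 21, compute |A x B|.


The Cartesian product A x B contains all ordered pairs (a, b).
|A x B| = |A| * |B| = 29 * 21 = 609

609


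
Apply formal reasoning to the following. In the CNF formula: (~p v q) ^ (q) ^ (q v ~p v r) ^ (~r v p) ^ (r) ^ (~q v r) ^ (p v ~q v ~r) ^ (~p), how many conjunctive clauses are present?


A CNF formula is a conjunction of clauses.
Clauses are separated by ^.
Counting the conjuncts: 8 clauses.

8


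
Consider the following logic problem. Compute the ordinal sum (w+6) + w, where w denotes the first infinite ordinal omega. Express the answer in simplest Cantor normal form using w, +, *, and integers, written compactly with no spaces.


Compute (w+6) + w.
Ordinal + is associative but NOT commutative; for finite n>0, n + w = w but w + n stays w+n.
(w+6) + w = w + (6+w) = w + w = w*2 (the finite tail 6 is absorbed by the right w).
Result = w*2

w*2


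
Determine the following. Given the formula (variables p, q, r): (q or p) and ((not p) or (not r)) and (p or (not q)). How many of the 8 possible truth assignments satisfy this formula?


Evaluate all 8 assignments for p, q, r:
p=0, q=0, r=0: 0
p=0, q=0, r=1: 0
p=0, q=1, r=0: 0
p=0, q=1, r=1: 0
p=1, q=0, r=0: 1
p=1, q=0, r=1: 0
p=1, q=1, r=0: 1
p=1, q=1, r=1: 0
Satisfying count = 2

2


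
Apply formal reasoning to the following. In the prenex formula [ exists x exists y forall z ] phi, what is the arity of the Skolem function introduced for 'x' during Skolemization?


Quantifier prefix: exists x exists y forall z
'x' is existentially quantified at position 1.
No universal quantifiers precede it.
Skolem function arity = 0 (a Skolem constant)

0


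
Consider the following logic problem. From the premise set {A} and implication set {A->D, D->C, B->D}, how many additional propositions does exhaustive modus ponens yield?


Initial facts: {A}
Apply modus ponens to closure:
  A and A->D  =>  D
  D and D->C  =>  C
Final known: {A, C, D}
New propositions: {C, D}
Count = 2

2


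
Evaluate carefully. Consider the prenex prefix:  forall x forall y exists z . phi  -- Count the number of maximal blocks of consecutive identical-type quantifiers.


Quantifier-type sequence: A A E  (A=forall, E=exists)
Group into maximal same-type runs:
  Ax2 | Ex1
Number of blocks = 2

2


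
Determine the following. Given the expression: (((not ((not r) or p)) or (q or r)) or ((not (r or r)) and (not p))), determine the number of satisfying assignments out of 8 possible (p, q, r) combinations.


Check all 8 assignments:
p=0, q=0, r=0: 1
p=0, q=0, r=1: 1
p=0, q=1, r=0: 1
p=0, q=1, r=1: 1
p=1, q=0, r=0: 0
p=1, q=0, r=1: 1
p=1, q=1, r=0: 1
p=1, q=1, r=1: 1
Count of True = 7

7


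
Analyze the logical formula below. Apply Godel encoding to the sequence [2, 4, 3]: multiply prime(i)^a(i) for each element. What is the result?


Encode each element as an exponent of the corresponding prime:
  2^2 = 4
  3^4 = 81
  5^3 = 125
Product = 4 * 81 * 125 = 40500

40500


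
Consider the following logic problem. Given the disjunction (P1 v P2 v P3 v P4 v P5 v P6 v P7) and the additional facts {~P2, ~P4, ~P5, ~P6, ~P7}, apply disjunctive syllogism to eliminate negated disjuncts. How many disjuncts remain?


Original disjuncts (7): P1, P2, P3, P4, P5, P6, P7
Negated (eliminate): ~P2, ~P4, ~P5, ~P6, ~P7
Remaining disjuncts: P1, P3
Count = 7 - 5 = 2

2


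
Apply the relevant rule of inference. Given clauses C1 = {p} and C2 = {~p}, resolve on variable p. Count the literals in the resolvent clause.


Remove p from C1 and ~p from C2.
C1 remainder: {}
C2 remainder: {}
Union (resolvent): {} (empty clause)
Resolvent has 0 literal(s).

0


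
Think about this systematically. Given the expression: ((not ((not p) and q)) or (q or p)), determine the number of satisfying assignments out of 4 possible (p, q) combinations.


Check all 4 assignments:
p=0, q=0: 1
p=0, q=1: 1
p=1, q=0: 1
p=1, q=1: 1
Count of True = 4

4


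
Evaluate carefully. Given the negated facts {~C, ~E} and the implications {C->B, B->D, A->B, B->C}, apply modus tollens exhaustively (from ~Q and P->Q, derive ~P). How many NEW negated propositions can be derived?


Initial negated facts: {~C, ~E}
Apply modus tollens to closure:
  ~C and B->C  =>  ~B
  ~B and A->B  =>  ~A
Final negated: {~A, ~B, ~C, ~E}
New negations: {~A, ~B}
Count = 2

2


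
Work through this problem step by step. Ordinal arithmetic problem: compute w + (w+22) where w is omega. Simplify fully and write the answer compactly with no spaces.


Compute w + (w+22).
Ordinal + is associative but NOT commutative; for finite n>0, n + w = w but w + n stays w+n.
w + (w+22) = (w+w) + 22 = w*2+22.
Result = w*2+22

w*2+22


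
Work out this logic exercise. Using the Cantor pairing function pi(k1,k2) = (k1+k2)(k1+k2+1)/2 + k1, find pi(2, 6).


k1 + k2 = 8
(k1+k2)(k1+k2+1)/2 = 8 * 9 / 2 = 36
pi = 36 + 2 = 38

38


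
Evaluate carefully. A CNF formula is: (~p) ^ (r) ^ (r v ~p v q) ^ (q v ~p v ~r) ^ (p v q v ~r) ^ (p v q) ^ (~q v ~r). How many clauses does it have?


A CNF formula is a conjunction of clauses.
Clauses are separated by ^.
Counting the conjuncts: 7 clauses.

7


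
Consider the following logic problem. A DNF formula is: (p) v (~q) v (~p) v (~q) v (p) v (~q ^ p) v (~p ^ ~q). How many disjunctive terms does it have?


A DNF formula is a disjunction of terms (conjunctions).
Terms are separated by v.
Counting the disjuncts: 7 terms.

7


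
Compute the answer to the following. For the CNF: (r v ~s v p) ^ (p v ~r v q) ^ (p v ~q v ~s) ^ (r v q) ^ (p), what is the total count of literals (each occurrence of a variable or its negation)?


Counting literals in each clause:
Clause 1: 3 literal(s)
Clause 2: 3 literal(s)
Clause 3: 3 literal(s)
Clause 4: 2 literal(s)
Clause 5: 1 literal(s)
Total = 12

12


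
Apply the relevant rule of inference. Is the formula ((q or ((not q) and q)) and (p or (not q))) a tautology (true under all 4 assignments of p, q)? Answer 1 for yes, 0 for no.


Check all 4 assignments:
p=0, q=0: 0
p=0, q=1: 0
p=1, q=0: 0
p=1, q=1: 1
Satisfying count = 1/4.
Tautology iff count = 4: no.

0


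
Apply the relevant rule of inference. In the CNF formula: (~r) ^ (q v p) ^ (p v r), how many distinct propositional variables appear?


Identify each variable that appears in the formula.
Variables found: p, q, r
Count = 3

3


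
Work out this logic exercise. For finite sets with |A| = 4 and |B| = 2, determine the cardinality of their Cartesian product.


The Cartesian product A x B contains all ordered pairs (a, b).
|A x B| = |A| * |B| = 4 * 2 = 8

8


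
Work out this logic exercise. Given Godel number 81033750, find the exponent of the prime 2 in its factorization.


Factorize 81033750 by dividing by 2 repeatedly.
Division steps: 2 divides 81033750 exactly 1 time(s).
Exponent of 2 = 1

1


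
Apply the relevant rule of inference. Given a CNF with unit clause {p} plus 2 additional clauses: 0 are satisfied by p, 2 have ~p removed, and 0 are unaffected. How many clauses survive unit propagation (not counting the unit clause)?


Satisfied (removed): 0
Shortened (remain): 2
Unchanged (remain): 0
Remaining = 2 + 0 = 2

2


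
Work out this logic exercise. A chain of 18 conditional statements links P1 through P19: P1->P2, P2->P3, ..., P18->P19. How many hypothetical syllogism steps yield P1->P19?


With 18 implications in a chain connecting 19 propositions:
P1->P2, P2->P3, ..., P18->P19
Steps needed = (number of implications) - 1 = 18 - 1 = 17

17


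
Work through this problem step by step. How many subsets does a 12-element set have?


The power set of a set with n elements has 2^n elements.
|P(S)| = 2^12 = 4096

4096


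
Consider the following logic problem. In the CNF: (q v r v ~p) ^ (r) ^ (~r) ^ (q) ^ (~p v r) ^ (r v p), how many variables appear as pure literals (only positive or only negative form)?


Check each variable for pure literal status:
p: mixed (not pure)
q: pure positive
r: mixed (not pure)
Pure literal count = 1

1


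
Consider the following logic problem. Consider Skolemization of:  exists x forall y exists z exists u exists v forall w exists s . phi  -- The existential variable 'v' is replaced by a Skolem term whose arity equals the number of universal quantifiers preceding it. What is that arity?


Quantifier prefix: exists x forall y exists z exists u exists v forall w exists s
'v' is existentially quantified at position 5.
Universal variables preceding it: y
Skolem function arity = 1

1


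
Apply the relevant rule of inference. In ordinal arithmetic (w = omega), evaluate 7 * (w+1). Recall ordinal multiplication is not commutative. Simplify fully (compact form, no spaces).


Compute 7 * (w+1).
Ordinal * is associative and left-distributive over +, but NOT commutative; for finite n>1, n*w = w but w*n stays w*n.
By left-distributivity: 7 * (w+1) = 7*w + 7*1 = w + 7 = w+7.
Result = w+7

w+7


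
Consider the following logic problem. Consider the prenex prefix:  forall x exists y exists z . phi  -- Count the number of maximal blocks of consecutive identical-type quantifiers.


Quantifier-type sequence: A E E  (A=forall, E=exists)
Group into maximal same-type runs:
  Ax1 | Ex2
Number of blocks = 2

2


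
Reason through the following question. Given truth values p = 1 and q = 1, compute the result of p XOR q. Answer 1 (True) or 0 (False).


p = 1, q = 1
Operation: p XOR q
Evaluate: 1 XOR 1 = 0

0


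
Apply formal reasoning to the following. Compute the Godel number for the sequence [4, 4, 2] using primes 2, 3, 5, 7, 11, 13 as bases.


Encode each element as an exponent of the corresponding prime:
  2^4 = 16
  3^4 = 81
  5^2 = 25
Product = 16 * 81 * 25 = 32400

32400


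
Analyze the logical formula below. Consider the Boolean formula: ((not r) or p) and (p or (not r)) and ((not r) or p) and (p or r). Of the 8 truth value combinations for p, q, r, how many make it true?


Evaluate all 8 assignments for p, q, r:
p=0, q=0, r=0: 0
p=0, q=0, r=1: 0
p=0, q=1, r=0: 0
p=0, q=1, r=1: 0
p=1, q=0, r=0: 1
p=1, q=0, r=1: 1
p=1, q=1, r=0: 1
p=1, q=1, r=1: 1
Satisfying count = 4

4


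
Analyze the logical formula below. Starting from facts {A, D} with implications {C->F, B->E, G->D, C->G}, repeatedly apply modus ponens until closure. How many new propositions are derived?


Initial facts: {A, D}
Apply modus ponens to closure:
  (no implication fires)
Final known: {A, D}
New propositions: {(none)}
Count = 0

0


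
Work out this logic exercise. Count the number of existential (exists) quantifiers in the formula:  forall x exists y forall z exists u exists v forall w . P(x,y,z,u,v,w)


Quantifier prefix: forall x exists y forall z exists u exists v forall w
Mark each quantifier type:
  U E U E E U
Universal count = 3, Existential count = 3
Asked for existential (exists) quantifiers: 3

3


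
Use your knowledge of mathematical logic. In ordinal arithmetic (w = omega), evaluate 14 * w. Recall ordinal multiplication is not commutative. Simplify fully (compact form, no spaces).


Compute 14 * w.
Ordinal * is associative and left-distributive over +, but NOT commutative; for finite n>1, n*w = w but w*n stays w*n.
For finite n>0, n * w = sup{n*k : k<w} = w. So 14 * w = w.
Result = w

w


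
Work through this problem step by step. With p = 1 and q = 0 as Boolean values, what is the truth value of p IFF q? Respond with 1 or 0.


p = 1, q = 0
Operation: p IFF q
Evaluate: 1 IFF 0 = 0

0


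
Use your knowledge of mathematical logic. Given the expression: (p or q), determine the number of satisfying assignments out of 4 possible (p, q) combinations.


Check all 4 assignments:
p=0, q=0: 0
p=0, q=1: 1
p=1, q=0: 1
p=1, q=1: 1
Count of True = 3

3


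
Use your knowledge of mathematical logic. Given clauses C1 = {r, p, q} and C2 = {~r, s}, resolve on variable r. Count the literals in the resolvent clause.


Remove r from C1 and ~r from C2.
C1 remainder: {p, q}
C2 remainder: {s}
Union (resolvent): {p, q, s}
Resolvent has 3 literal(s).

3


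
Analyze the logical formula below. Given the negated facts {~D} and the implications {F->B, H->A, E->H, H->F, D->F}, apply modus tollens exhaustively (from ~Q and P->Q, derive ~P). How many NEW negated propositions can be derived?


Initial negated facts: {~D}
Apply modus tollens to closure:
  (no implication fires)
Final negated: {~D}
New negations: {(none)}
Count = 0

0


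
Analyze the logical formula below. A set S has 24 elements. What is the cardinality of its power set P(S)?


The power set of a set with n elements has 2^n elements.
|P(S)| = 2^24 = 16777216

16777216


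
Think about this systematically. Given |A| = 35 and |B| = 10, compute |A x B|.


The Cartesian product A x B contains all ordered pairs (a, b).
|A x B| = |A| * |B| = 35 * 10 = 350

350


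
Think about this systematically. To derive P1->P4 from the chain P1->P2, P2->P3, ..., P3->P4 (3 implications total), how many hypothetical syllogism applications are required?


With 3 implications in a chain connecting 4 propositions:
P1->P2, P2->P3, ..., P3->P4
Steps needed = (number of implications) - 1 = 3 - 1 = 2

2


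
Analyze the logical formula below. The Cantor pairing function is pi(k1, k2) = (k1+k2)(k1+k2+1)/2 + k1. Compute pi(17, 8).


k1 + k2 = 25
(k1+k2)(k1+k2+1)/2 = 25 * 26 / 2 = 325
pi = 325 + 17 = 342

342


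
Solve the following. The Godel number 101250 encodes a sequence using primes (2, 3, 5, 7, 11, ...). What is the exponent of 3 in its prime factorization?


Factorize 101250 by dividing by 3 repeatedly.
Division steps: 3 divides 101250 exactly 4 time(s).
Exponent of 3 = 4

4


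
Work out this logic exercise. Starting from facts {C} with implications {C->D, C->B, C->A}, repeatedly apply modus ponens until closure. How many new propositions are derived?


Initial facts: {C}
Apply modus ponens to closure:
  C and C->D  =>  D
  C and C->B  =>  B
  C and C->A  =>  A
Final known: {A, B, C, D}
New propositions: {A, B, D}
Count = 3

3


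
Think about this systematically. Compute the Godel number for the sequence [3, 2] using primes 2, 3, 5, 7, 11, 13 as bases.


Encode each element as an exponent of the corresponding prime:
  2^3 = 8
  3^2 = 9
Product = 8 * 9 = 72

72


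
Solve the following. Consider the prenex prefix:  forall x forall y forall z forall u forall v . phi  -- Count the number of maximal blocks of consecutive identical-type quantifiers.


Quantifier-type sequence: A A A A A  (A=forall, E=exists)
Group into maximal same-type runs:
  Ax5
Number of blocks = 1

1


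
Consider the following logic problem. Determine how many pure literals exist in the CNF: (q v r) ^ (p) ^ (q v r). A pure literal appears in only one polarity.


Check each variable for pure literal status:
p: pure positive
q: pure positive
r: pure positive
Pure literal count = 3

3


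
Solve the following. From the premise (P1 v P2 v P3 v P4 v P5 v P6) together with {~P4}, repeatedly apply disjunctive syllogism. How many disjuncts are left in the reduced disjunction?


Original disjuncts (6): P1, P2, P3, P4, P5, P6
Negated (eliminate): ~P4
Remaining disjuncts: P1, P2, P3, P5, P6
Count = 6 - 1 = 5

5


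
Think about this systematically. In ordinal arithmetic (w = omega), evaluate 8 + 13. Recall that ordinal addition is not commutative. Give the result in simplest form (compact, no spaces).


Compute 8 + 13.
Ordinal + is associative but NOT commutative; for finite n>0, n + w = w but w + n stays w+n.
Both operands finite; ordinal + agrees with natural +: 8 + 13 = 21.
Result = 21

21


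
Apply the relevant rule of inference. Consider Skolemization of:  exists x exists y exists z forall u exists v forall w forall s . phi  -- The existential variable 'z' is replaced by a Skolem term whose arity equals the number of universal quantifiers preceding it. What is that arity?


Quantifier prefix: exists x exists y exists z forall u exists v forall w forall s
'z' is existentially quantified at position 3.
No universal quantifiers precede it.
Skolem function arity = 0 (a Skolem constant)

0


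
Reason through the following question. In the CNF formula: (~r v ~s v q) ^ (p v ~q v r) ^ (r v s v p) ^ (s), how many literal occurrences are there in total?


Counting literals in each clause:
Clause 1: 3 literal(s)
Clause 2: 3 literal(s)
Clause 3: 3 literal(s)
Clause 4: 1 literal(s)
Total = 10

10


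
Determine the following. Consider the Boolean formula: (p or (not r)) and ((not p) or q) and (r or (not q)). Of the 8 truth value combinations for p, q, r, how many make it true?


Evaluate all 8 assignments for p, q, r:
p=0, q=0, r=0: 1
p=0, q=0, r=1: 0
p=0, q=1, r=0: 0
p=0, q=1, r=1: 0
p=1, q=0, r=0: 0
p=1, q=0, r=1: 0
p=1, q=1, r=0: 0
p=1, q=1, r=1: 1
Satisfying count = 2

2


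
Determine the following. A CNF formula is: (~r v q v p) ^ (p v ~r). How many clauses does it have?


A CNF formula is a conjunction of clauses.
Clauses are separated by ^.
Counting the conjuncts: 2 clauses.

2


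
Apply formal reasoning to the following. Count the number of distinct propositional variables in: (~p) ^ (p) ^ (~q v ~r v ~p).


Identify each variable that appears in the formula.
Variables found: p, q, r
Count = 3

3


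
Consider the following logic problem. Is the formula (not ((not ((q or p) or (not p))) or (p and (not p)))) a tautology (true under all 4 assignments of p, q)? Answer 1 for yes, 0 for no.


Check all 4 assignments:
p=0, q=0: 1
p=0, q=1: 1
p=1, q=0: 1
p=1, q=1: 1
Satisfying count = 4/4.
Tautology iff count = 4: yes.

1


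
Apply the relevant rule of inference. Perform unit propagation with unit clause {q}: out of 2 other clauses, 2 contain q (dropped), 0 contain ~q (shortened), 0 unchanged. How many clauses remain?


Satisfied (removed): 2
Shortened (remain): 0
Unchanged (remain): 0
Remaining = 0 + 0 = 0

0


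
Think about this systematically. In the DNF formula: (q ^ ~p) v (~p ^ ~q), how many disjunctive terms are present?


A DNF formula is a disjunction of terms (conjunctions).
Terms are separated by v.
Counting the disjuncts: 2 terms.

2


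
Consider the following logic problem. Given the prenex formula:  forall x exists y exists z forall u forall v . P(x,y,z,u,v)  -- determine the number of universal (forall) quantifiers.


Quantifier prefix: forall x exists y exists z forall u forall v
Mark each quantifier type:
  U E E U U
Universal count = 3, Existential count = 2
Asked for universal (forall) quantifiers: 3

3


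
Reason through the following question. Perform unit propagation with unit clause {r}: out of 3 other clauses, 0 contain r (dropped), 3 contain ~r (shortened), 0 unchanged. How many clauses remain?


Satisfied (removed): 0
Shortened (remain): 3
Unchanged (remain): 0
Remaining = 3 + 0 = 3

3


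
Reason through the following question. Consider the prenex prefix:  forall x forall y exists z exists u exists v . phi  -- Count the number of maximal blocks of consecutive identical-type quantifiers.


Quantifier-type sequence: A A E E E  (A=forall, E=exists)
Group into maximal same-type runs:
  Ax2 | Ex3
Number of blocks = 2

2


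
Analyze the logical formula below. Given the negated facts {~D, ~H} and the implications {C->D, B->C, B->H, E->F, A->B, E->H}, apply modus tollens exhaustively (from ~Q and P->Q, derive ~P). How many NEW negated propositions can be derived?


Initial negated facts: {~D, ~H}
Apply modus tollens to closure:
  ~D and C->D  =>  ~C
  ~C and B->C  =>  ~B
  ~B and A->B  =>  ~A
  ~H and E->H  =>  ~E
Final negated: {~A, ~B, ~C, ~D, ~E, ~H}
New negations: {~A, ~B, ~C, ~E}
Count = 4

4


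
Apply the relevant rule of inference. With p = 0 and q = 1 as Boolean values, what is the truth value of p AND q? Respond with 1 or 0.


p = 0, q = 1
Operation: p AND q
Evaluate: 0 AND 1 = 0

0


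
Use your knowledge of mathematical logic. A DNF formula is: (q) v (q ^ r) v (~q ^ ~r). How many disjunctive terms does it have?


A DNF formula is a disjunction of terms (conjunctions).
Terms are separated by v.
Counting the disjuncts: 3 terms.

3


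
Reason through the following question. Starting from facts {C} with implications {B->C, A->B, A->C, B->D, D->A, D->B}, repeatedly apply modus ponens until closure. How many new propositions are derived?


Initial facts: {C}
Apply modus ponens to closure:
  (no implication fires)
Final known: {C}
New propositions: {(none)}
Count = 0

0


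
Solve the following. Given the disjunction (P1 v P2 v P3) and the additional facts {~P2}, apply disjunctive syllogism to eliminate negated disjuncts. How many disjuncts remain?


Original disjuncts (3): P1, P2, P3
Negated (eliminate): ~P2
Remaining disjuncts: P1, P3
Count = 3 - 1 = 2

2


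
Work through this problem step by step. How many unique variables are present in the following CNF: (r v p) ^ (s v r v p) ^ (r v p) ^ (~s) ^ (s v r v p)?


Identify each variable that appears in the formula.
Variables found: p, r, s
Count = 3

3


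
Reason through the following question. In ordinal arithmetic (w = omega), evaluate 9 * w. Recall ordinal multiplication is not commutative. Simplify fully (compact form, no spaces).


Compute 9 * w.
Ordinal * is associative and left-distributive over +, but NOT commutative; for finite n>1, n*w = w but w*n stays w*n.
For finite n>0, n * w = sup{n*k : k<w} = w. So 9 * w = w.
Result = w

w


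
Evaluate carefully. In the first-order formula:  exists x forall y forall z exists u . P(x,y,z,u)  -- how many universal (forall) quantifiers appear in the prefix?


Quantifier prefix: exists x forall y forall z exists u
Mark each quantifier type:
  E U U E
Universal count = 2, Existential count = 2
Asked for universal (forall) quantifiers: 2

2


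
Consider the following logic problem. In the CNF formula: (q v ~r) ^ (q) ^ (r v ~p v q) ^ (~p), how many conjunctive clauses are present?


A CNF formula is a conjunction of clauses.
Clauses are separated by ^.
Counting the conjuncts: 4 clauses.

4


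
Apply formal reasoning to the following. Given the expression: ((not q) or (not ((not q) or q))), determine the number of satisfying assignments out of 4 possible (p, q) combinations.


Check all 4 assignments:
p=0, q=0: 1
p=0, q=1: 0
p=1, q=0: 1
p=1, q=1: 0
Count of True = 2

2


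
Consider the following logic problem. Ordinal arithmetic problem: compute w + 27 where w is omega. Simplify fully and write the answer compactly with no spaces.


Compute w + 27.
Ordinal + is associative but NOT commutative; for finite n>0, n + w = w but w + n stays w+n.
w + 27 is already in normal form (a successor ordinal beyond w).
Result = w+27

w+27


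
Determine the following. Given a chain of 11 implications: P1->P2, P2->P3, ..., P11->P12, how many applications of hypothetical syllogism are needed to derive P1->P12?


With 11 implications in a chain connecting 12 propositions:
P1->P2, P2->P3, ..., P11->P12
Steps needed = (number of implications) - 1 = 11 - 1 = 10

10


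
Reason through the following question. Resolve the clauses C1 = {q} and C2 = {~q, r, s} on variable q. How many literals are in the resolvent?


Remove q from C1 and ~q from C2.
C1 remainder: {}
C2 remainder: {r, s}
Union (resolvent): {r, s}
Resolvent has 2 literal(s).

2


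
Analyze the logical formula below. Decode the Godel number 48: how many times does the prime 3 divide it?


Factorize 48 by dividing by 3 repeatedly.
Division steps: 3 divides 48 exactly 1 time(s).
Exponent of 3 = 1

1


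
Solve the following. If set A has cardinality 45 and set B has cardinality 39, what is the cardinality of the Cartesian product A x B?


The Cartesian product A x B contains all ordered pairs (a, b).
|A x B| = |A| * |B| = 45 * 39 = 1755

1755


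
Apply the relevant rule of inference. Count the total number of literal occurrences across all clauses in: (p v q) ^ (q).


Counting literals in each clause:
Clause 1: 2 literal(s)
Clause 2: 1 literal(s)
Total = 3

3


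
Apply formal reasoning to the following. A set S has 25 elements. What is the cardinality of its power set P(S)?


The power set of a set with n elements has 2^n elements.
|P(S)| = 2^25 = 33554432

33554432


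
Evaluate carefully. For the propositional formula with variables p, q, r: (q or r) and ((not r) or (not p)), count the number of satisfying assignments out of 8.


Evaluate all 8 assignments for p, q, r:
p=0, q=0, r=0: 0
p=0, q=0, r=1: 1
p=0, q=1, r=0: 1
p=0, q=1, r=1: 1
p=1, q=0, r=0: 0
p=1, q=0, r=1: 0
p=1, q=1, r=0: 1
p=1, q=1, r=1: 0
Satisfying count = 4

4


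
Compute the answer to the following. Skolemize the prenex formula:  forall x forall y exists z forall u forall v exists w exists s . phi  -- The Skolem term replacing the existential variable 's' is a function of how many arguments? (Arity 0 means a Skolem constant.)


Quantifier prefix: forall x forall y exists z forall u forall v exists w exists s
's' is existentially quantified at position 7.
Universal variables preceding it: x, y, u, v
Skolem function arity = 4

4


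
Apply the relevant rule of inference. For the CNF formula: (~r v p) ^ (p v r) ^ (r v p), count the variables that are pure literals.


Check each variable for pure literal status:
p: pure positive
q: absent (not pure)
r: mixed (not pure)
Pure literal count = 1

1


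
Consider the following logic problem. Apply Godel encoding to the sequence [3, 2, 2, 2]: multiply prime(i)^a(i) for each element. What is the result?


Encode each element as an exponent of the corresponding prime:
  2^3 = 8
  3^2 = 9
  5^2 = 25
  7^2 = 49
Product = 8 * 9 * 25 * 49 = 88200

88200


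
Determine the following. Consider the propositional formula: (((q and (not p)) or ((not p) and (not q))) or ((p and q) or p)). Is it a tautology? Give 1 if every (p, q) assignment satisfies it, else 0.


Check all 4 assignments:
p=0, q=0: 1
p=0, q=1: 1
p=1, q=0: 1
p=1, q=1: 1
Satisfying count = 4/4.
Tautology iff count = 4: yes.

1


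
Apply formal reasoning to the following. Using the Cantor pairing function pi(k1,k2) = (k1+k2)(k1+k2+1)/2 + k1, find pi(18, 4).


k1 + k2 = 22
(k1+k2)(k1+k2+1)/2 = 22 * 23 / 2 = 253
pi = 253 + 18 = 271

271


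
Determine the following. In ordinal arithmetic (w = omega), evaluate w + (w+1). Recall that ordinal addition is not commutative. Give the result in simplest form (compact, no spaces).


Compute w + (w+1).
Ordinal + is associative but NOT commutative; for finite n>0, n + w = w but w + n stays w+n.
w + (w+1) = (w+w) + 1 = w*2+1.
Result = w*2+1

w*2+1


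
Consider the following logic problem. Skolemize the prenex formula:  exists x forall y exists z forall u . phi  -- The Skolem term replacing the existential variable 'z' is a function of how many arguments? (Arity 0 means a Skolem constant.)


Quantifier prefix: exists x forall y exists z forall u
'z' is existentially quantified at position 3.
Universal variables preceding it: y
Skolem function arity = 1

1


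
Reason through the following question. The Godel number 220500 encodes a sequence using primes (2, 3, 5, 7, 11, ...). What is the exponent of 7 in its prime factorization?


Factorize 220500 by dividing by 7 repeatedly.
Division steps: 7 divides 220500 exactly 2 time(s).
Exponent of 7 = 2

2


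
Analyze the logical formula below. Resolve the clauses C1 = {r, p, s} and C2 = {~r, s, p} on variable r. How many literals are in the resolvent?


Remove r from C1 and ~r from C2.
C1 remainder: {p, s}
C2 remainder: {s, p}
Union (resolvent): {p, s}
Resolvent has 2 literal(s).

2


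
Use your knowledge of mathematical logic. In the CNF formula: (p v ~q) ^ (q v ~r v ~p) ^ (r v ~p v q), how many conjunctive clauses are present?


A CNF formula is a conjunction of clauses.
Clauses are separated by ^.
Counting the conjuncts: 3 clauses.

3


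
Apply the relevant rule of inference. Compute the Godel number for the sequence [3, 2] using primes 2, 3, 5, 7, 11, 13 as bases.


Encode each element as an exponent of the corresponding prime:
  2^3 = 8
  3^2 = 9
Product = 8 * 9 = 72

72


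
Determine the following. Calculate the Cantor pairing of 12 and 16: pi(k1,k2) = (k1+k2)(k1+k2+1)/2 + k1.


k1 + k2 = 28
(k1+k2)(k1+k2+1)/2 = 28 * 29 / 2 = 406
pi = 406 + 12 = 418

418


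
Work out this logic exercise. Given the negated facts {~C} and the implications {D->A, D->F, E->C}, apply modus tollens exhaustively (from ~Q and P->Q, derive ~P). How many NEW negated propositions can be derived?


Initial negated facts: {~C}
Apply modus tollens to closure:
  ~C and E->C  =>  ~E
Final negated: {~C, ~E}
New negations: {~E}
Count = 1

1
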